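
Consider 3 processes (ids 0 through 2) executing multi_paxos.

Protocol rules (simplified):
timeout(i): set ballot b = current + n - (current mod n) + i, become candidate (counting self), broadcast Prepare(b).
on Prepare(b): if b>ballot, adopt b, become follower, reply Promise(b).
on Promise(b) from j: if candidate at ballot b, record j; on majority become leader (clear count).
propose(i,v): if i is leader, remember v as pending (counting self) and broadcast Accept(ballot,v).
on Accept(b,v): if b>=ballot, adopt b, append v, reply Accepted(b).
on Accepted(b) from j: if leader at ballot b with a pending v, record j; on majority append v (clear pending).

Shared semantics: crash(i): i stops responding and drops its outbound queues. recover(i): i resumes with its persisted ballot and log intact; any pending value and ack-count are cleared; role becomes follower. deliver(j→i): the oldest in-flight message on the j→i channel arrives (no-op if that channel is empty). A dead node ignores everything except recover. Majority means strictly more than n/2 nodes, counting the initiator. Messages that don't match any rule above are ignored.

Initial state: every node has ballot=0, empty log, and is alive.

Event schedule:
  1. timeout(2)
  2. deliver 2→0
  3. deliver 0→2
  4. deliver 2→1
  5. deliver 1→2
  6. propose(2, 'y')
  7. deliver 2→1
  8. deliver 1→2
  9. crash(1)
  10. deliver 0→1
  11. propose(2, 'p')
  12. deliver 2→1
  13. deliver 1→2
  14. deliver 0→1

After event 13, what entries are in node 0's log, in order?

1. timeout(2):  <2:cand b5 ->
2. deliver 2→0:  <0:foll b5 ->
3. deliver 0→2:  <2:lead b5 ->
4. deliver 2→1:  <1:foll b5 ->
5. deliver 1→2:  nop
6. propose(2,'y'):  nop
7. deliver 2→1:  <1:foll b5 y>
8. deliver 1→2:  <2:lead b5 y>
9. crash(1):  <1:✗foll b5 y>
10. deliver 0→1:  nop
11. propose(2,'p'):  nop
12. deliver 2→1:  nop
13. deliver 1→2:  nop

empty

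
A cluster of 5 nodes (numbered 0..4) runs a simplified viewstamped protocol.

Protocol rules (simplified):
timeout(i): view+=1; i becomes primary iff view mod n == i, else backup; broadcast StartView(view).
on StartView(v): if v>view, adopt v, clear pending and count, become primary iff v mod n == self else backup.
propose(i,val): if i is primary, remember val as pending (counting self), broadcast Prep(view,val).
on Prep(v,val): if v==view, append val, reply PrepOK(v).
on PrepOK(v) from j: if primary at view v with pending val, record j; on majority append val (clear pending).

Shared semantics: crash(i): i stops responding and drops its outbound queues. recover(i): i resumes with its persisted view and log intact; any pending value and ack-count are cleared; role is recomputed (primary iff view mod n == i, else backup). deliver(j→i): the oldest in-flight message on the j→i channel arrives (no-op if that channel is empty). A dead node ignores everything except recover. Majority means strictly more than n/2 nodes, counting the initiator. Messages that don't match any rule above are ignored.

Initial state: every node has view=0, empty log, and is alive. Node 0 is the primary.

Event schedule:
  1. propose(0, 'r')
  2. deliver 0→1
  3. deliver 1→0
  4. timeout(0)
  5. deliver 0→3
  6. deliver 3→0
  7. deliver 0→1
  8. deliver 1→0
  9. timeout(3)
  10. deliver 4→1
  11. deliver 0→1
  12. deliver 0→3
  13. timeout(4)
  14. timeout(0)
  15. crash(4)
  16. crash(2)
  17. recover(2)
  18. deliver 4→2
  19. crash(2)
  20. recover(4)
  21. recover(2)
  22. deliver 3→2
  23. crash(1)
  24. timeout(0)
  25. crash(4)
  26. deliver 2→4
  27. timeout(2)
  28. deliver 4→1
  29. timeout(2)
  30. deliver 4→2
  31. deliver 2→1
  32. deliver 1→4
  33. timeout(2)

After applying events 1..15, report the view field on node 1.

[1] propose(0,'r') → ∅
[2] deliver 0→1 → N1(back v0 [r])
[3] deliver 1→0 → ∅
[4] timeout(0) → N0(back v1 [-])
[5] deliver 0→3 → N3(back v0 [r])
[6] deliver 3→0 → ∅
[7] deliver 0→1 → N1(prim v1 [r])
[8] deliver 1→0 → ∅
[9] timeout(3) → N3(back v1 [r])
[10] deliver 4→1 → ∅
[11] deliver 0→1 → ∅
[12] deliver 0→3 → ∅
[13] timeout(4) → N4(back v1 [-])
[14] timeout(0) → N0(back v2 [-])
[15] crash(4) → N4(✗back v1 [-])

1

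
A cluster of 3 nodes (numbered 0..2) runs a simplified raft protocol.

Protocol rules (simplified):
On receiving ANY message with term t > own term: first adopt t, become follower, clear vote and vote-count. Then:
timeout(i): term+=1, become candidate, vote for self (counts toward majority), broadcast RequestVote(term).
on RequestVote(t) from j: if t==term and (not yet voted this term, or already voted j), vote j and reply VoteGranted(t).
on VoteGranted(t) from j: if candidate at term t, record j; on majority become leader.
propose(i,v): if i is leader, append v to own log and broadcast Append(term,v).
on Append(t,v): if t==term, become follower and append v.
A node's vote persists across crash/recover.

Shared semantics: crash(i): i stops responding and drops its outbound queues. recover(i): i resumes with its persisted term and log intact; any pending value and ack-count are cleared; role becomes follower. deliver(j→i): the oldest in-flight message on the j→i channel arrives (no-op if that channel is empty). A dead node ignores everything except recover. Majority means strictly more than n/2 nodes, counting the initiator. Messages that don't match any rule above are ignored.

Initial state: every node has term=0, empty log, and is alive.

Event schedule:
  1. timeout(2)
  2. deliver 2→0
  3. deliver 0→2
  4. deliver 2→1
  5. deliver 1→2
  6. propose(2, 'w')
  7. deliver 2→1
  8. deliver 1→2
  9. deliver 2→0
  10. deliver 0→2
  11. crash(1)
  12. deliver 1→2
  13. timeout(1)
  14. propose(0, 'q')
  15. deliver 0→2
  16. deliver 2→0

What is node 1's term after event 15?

1

1. timeout(2):  <2:cand t1 ->
2. deliver 2→0:  <0:foll t1 ->
3. deliver 0→2:  <2:lead t1 ->
4. deliver 2→1:  <1:foll t1 ->
5. deliver 1→2:  nop
6. propose(2,'w'):  <2:lead t1 w>
7. deliver 2→1:  <1:foll t1 w>
8. deliver 1→2:  nop
9. deliver 2→0:  <0:foll t1 w>
10. deliver 0→2:  nop
11. crash(1):  <1:✗foll t1 w>
12. deliver 1→2:  nop
13. timeout(1):  nop
14. propose(0,'q'):  nop
15. deliver 0→2:  nop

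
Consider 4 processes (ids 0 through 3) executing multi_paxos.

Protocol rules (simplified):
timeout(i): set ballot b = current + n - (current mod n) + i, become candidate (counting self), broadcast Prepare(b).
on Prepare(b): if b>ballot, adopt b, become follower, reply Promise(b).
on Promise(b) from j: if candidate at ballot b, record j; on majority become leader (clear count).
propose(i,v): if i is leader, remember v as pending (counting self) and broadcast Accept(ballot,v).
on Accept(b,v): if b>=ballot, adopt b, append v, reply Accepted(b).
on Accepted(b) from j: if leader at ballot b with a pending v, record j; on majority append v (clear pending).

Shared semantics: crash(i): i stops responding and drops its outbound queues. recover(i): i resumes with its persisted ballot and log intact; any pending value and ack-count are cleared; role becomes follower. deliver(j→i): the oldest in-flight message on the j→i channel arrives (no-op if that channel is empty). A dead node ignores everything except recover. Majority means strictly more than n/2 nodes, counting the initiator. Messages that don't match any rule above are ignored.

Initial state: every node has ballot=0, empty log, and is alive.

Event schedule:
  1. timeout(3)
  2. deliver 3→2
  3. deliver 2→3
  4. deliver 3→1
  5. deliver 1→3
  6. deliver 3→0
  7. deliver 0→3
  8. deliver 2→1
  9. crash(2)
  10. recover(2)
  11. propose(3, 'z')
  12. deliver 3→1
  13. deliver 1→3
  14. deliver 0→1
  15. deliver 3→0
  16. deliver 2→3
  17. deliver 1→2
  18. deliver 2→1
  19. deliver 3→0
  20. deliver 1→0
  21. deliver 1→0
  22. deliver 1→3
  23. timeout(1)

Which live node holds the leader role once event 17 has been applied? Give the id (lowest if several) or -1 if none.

3

e1 timeout(3): 3[cand,b=7,-]
e2 deliver 3→2: 2[foll,b=7,-]
e3 deliver 2→3: ·
e4 deliver 3→1: 1[foll,b=7,-]
e5 deliver 1→3: 3[lead,b=7,-]
e6 deliver 3→0: 0[foll,b=7,-]
e7 deliver 0→3: ·
e8 deliver 2→1: ·
e9 crash(2): 2[✗foll,b=7,-]
e10 recover(2): 2[foll,b=7,-]
e11 propose(3,'z'): ·
e12 deliver 3→1: 1[foll,b=7,z]
e13 deliver 1→3: ·
e14 deliver 0→1: ·
e15 deliver 3→0: 0[foll,b=7,z]
e16 deliver 2→3: ·
e17 deliver 1→2: ·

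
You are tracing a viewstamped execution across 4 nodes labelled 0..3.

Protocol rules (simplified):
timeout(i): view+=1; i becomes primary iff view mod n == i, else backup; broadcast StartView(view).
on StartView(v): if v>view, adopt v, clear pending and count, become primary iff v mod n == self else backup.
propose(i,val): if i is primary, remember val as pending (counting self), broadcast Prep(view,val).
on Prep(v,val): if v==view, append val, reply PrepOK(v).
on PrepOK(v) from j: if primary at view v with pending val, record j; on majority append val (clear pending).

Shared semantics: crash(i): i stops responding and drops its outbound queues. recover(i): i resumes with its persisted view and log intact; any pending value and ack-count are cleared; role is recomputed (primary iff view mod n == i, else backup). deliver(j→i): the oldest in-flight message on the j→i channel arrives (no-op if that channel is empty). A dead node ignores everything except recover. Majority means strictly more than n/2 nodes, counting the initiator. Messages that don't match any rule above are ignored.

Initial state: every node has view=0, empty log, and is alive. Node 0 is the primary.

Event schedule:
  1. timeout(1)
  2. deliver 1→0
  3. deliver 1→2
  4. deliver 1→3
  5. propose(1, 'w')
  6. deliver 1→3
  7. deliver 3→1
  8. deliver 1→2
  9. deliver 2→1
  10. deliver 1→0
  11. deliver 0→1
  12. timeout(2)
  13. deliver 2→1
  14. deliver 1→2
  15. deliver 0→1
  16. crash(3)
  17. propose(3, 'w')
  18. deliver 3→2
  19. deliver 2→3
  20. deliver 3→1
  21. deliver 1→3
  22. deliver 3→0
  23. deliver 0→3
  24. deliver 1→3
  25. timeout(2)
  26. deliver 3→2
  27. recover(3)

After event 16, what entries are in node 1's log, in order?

e1 timeout(1): 1[prim,v=1,-]
e2 deliver 1→0: 0[back,v=1,-]
e3 deliver 1→2: 2[back,v=1,-]
e4 deliver 1→3: 3[back,v=1,-]
e5 propose(1,'w'): ·
e6 deliver 1→3: 3[back,v=1,w]
e7 deliver 3→1: ·
e8 deliver 1→2: 2[back,v=1,w]
e9 deliver 2→1: 1[prim,v=1,w]
e10 deliver 1→0: 0[back,v=1,w]
e11 deliver 0→1: ·
e12 timeout(2): 2[prim,v=2,w]
e13 deliver 2→1: 1[back,v=2,w]
e14 deliver 1→2: ·
e15 deliver 0→1: ·
e16 crash(3): 3[✗back,v=1,w]

w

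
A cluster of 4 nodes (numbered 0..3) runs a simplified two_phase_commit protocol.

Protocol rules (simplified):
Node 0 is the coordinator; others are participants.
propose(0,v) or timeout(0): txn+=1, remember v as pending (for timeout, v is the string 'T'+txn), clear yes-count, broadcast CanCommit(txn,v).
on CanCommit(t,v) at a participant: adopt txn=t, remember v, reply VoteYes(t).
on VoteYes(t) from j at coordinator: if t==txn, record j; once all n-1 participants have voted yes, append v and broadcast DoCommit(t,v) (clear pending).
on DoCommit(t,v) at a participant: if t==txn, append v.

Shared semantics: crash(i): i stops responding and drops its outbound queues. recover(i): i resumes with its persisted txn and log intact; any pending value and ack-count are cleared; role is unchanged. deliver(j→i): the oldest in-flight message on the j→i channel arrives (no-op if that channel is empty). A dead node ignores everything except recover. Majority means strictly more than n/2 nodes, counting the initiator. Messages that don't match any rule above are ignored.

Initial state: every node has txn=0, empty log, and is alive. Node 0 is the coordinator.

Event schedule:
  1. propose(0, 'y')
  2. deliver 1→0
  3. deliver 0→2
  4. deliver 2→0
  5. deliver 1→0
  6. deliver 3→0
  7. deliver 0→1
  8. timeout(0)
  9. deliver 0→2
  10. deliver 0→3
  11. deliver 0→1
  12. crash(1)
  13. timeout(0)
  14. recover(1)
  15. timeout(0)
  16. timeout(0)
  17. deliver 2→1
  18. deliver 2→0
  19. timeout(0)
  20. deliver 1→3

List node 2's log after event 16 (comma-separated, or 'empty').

step 1 propose(0,'y'): 0={coor,t=1,log=-}
step 2 deliver 1→0: —
step 3 deliver 0→2: 2={part,t=1,log=-}
step 4 deliver 2→0: —
step 5 deliver 1→0: —
step 6 deliver 3→0: —
step 7 deliver 0→1: 1={part,t=1,log=-}
step 8 timeout(0): 0={coor,t=2,log=-}
step 9 deliver 0→2: 2={part,t=2,log=-}
step 10 deliver 0→3: 3={part,t=1,log=-}
step 11 deliver 0→1: 1={part,t=2,log=-}
step 12 crash(1): 1={✗part,t=2,log=-}
step 13 timeout(0): 0={coor,t=3,log=-}
step 14 recover(1): 1={part,t=2,log=-}
step 15 timeout(0): 0={coor,t=4,log=-}
step 16 timeout(0): 0={coor,t=5,log=-}

empty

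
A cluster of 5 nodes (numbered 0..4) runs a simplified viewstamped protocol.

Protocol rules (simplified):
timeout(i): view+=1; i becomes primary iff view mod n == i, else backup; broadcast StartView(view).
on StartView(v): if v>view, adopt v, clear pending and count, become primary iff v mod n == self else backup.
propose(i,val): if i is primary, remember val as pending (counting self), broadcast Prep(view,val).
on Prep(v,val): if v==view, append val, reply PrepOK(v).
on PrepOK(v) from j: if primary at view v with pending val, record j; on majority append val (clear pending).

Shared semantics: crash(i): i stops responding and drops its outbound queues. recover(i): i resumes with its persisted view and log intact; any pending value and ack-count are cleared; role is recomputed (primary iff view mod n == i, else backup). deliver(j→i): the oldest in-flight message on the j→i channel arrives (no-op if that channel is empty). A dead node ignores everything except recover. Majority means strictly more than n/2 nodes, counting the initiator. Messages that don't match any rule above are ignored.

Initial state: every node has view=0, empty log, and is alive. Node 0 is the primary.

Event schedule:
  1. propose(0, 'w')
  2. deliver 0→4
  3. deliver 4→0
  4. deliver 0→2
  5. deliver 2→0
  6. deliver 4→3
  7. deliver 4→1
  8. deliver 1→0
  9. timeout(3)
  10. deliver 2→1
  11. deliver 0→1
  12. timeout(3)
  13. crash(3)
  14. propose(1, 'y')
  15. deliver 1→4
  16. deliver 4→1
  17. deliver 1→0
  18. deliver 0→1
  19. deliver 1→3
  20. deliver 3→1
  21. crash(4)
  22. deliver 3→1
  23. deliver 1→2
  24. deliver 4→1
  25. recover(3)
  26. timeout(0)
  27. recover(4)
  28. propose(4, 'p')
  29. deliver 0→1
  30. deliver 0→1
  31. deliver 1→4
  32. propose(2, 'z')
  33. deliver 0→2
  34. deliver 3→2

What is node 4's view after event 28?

0

step 1 propose(0,'w'): —
step 2 deliver 0→4: 4={back,v=0,log=w}
step 3 deliver 4→0: —
step 4 deliver 0→2: 2={back,v=0,log=w}
step 5 deliver 2→0: 0={prim,v=0,log=w}
step 6 deliver 4→3: —
step 7 deliver 4→1: —
step 8 deliver 1→0: —
step 9 timeout(3): 3={back,v=1,log=-}
step 10 deliver 2→1: —
step 11 deliver 0→1: 1={back,v=0,log=w}
step 12 timeout(3): 3={back,v=2,log=-}
step 13 crash(3): 3={✗back,v=2,log=-}
step 14 propose(1,'y'): —
step 15 deliver 1→4: —
step 16 deliver 4→1: —
step 17 deliver 1→0: —
step 18 deliver 0→1: —
step 19 deliver 1→3: —
step 20 deliver 3→1: —
step 21 crash(4): 4={✗back,v=0,log=w}
step 22 deliver 3→1: —
step 23 deliver 1→2: —
step 24 deliver 4→1: —
step 25 recover(3): 3={back,v=2,log=-}
step 26 timeout(0): 0={back,v=1,log=w}
step 27 recover(4): 4={back,v=0,log=w}
step 28 propose(4,'p'): —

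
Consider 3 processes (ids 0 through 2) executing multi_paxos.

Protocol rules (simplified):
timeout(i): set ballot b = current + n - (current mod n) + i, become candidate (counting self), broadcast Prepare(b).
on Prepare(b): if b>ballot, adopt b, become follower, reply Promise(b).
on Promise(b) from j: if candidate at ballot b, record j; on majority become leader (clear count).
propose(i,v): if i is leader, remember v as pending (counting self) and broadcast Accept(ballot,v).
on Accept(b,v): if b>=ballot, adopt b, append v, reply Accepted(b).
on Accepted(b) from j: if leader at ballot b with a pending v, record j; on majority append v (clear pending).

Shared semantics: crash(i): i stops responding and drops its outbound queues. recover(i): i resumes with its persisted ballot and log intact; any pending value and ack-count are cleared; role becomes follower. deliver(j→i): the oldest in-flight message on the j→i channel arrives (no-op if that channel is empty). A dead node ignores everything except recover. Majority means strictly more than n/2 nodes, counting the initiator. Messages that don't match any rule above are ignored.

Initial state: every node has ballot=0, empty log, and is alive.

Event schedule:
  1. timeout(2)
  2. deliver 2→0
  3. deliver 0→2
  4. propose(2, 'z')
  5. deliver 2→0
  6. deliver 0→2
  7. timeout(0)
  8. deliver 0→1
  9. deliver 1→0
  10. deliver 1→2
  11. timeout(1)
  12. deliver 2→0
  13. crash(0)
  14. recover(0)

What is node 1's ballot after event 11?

e1 timeout(2): 2[cand,b=5,-]
e2 deliver 2→0: 0[foll,b=5,-]
e3 deliver 0→2: 2[lead,b=5,-]
e4 propose(2,'z'): ·
e5 deliver 2→0: 0[foll,b=5,z]
e6 deliver 0→2: 2[lead,b=5,z]
e7 timeout(0): 0[cand,b=6,z]
e8 deliver 0→1: 1[foll,b=6,-]
e9 deliver 1→0: 0[lead,b=6,z]
e10 deliver 1→2: ·
e11 timeout(1): 1[cand,b=10,-]

10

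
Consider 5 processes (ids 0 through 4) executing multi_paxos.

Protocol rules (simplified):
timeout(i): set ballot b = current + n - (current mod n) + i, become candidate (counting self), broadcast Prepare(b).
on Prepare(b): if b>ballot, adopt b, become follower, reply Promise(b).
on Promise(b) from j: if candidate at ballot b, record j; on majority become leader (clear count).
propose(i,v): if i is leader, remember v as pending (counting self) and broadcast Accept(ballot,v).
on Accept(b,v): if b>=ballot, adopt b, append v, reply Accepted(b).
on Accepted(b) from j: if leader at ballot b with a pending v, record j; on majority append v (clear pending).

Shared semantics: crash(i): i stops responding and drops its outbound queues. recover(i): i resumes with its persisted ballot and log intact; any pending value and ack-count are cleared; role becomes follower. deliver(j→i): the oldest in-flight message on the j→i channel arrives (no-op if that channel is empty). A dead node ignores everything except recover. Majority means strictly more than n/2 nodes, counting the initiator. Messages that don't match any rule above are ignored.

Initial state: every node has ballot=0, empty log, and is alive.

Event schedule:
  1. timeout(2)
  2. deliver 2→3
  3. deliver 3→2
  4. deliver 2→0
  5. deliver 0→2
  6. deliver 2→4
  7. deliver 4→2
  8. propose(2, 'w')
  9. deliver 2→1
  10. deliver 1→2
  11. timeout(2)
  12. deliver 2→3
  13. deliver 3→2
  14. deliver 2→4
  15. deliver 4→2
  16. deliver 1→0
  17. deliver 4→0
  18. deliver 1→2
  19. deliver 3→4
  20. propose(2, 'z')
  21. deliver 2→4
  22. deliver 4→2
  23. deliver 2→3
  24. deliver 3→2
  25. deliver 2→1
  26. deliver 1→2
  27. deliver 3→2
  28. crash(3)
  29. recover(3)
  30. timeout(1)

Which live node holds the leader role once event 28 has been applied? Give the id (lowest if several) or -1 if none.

e1 timeout(2): 2[cand,b=7,-]
e2 deliver 2→3: 3[foll,b=7,-]
e3 deliver 3→2: ·
e4 deliver 2→0: 0[foll,b=7,-]
e5 deliver 0→2: 2[lead,b=7,-]
e6 deliver 2→4: 4[foll,b=7,-]
e7 deliver 4→2: ·
e8 propose(2,'w'): ·
e9 deliver 2→1: 1[foll,b=7,-]
e10 deliver 1→2: ·
e11 timeout(2): 2[cand,b=12,-]
e12 deliver 2→3: 3[foll,b=7,w]
e13 deliver 3→2: ·
e14 deliver 2→4: 4[foll,b=7,w]
e15 deliver 4→2: ·
e16 deliver 1→0: ·
e17 deliver 4→0: ·
e18 deliver 1→2: ·
e19 deliver 3→4: ·
e20 propose(2,'z'): ·
e21 deliver 2→4: 4[foll,b=12,w]
e22 deliver 4→2: ·
e23 deliver 2→3: 3[foll,b=12,w]
e24 deliver 3→2: 2[lead,b=12,-]
e25 deliver 2→1: 1[foll,b=7,w]
e26 deliver 1→2: ·
e27 deliver 3→2: ·
e28 crash(3): 3[✗foll,b=12,w]

2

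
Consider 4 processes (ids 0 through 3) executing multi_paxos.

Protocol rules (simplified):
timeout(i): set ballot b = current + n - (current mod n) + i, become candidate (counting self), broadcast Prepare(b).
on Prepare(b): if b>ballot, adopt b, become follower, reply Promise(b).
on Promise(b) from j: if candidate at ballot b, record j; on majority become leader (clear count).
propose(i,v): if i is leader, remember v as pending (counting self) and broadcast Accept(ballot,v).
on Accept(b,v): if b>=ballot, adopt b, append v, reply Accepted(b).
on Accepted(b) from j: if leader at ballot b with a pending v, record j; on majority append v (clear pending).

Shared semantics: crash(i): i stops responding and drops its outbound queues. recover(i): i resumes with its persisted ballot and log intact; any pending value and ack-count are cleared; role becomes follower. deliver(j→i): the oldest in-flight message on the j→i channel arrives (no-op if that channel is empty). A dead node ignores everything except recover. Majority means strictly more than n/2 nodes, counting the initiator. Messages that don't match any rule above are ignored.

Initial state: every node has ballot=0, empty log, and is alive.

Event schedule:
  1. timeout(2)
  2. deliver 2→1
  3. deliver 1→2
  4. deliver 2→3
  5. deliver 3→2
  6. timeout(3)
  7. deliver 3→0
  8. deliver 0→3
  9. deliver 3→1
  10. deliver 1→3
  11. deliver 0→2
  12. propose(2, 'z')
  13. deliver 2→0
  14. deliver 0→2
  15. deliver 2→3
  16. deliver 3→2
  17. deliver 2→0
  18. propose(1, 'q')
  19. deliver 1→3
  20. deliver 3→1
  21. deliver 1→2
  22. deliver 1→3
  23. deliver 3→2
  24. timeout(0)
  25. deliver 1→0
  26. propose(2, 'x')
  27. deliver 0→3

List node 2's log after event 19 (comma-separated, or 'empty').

1. timeout(2):  <2:cand b6 ->
2. deliver 2→1:  <1:foll b6 ->
3. deliver 1→2:  nop
4. deliver 2→3:  <3:foll b6 ->
5. deliver 3→2:  <2:lead b6 ->
6. timeout(3):  <3:cand b11 ->
7. deliver 3→0:  <0:foll b11 ->
8. deliver 0→3:  nop
9. deliver 3→1:  <1:foll b11 ->
10. deliver 1→3:  <3:lead b11 ->
11. deliver 0→2:  nop
12. propose(2,'z'):  nop
13. deliver 2→0:  nop
14. deliver 0→2:  nop
15. deliver 2→3:  nop
16. deliver 3→2:  <2:foll b11 ->
17. deliver 2→0:  nop
18. propose(1,'q'):  nop
19. deliver 1→3:  nop

empty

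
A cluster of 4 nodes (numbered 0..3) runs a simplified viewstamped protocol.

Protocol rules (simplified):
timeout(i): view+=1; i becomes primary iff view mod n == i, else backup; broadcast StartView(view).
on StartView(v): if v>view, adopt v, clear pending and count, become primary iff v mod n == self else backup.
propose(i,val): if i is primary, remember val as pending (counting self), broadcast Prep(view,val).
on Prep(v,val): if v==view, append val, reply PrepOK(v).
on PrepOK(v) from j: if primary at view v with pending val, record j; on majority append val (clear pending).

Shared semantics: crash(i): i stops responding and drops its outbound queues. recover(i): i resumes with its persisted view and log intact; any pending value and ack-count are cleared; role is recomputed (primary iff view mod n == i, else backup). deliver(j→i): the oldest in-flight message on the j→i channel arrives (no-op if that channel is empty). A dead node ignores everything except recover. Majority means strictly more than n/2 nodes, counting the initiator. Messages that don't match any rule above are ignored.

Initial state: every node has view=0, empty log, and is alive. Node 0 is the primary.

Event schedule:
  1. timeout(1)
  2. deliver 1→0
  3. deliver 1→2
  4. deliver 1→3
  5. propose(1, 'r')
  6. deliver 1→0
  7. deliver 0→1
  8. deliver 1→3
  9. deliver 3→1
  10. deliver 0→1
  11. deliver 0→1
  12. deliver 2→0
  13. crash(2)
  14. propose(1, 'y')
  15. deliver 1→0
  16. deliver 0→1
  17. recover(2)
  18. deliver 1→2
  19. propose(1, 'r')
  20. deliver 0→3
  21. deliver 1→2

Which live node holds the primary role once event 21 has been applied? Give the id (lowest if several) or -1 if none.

step 1 timeout(1): 1={prim,v=1,log=-}
step 2 deliver 1→0: 0={back,v=1,log=-}
step 3 deliver 1→2: 2={back,v=1,log=-}
step 4 deliver 1→3: 3={back,v=1,log=-}
step 5 propose(1,'r'): —
step 6 deliver 1→0: 0={back,v=1,log=r}
step 7 deliver 0→1: —
step 8 deliver 1→3: 3={back,v=1,log=r}
step 9 deliver 3→1: 1={prim,v=1,log=r}
step 10 deliver 0→1: —
step 11 deliver 0→1: —
step 12 deliver 2→0: —
step 13 crash(2): 2={✗back,v=1,log=-}
step 14 propose(1,'y'): —
step 15 deliver 1→0: 0={back,v=1,log=r,y}
step 16 deliver 0→1: —
step 17 recover(2): 2={back,v=1,log=-}
step 18 deliver 1→2: 2={back,v=1,log=r}
step 19 propose(1,'r'): —
step 20 deliver 0→3: —
step 21 deliver 1→2: 2={back,v=1,log=r,y}

1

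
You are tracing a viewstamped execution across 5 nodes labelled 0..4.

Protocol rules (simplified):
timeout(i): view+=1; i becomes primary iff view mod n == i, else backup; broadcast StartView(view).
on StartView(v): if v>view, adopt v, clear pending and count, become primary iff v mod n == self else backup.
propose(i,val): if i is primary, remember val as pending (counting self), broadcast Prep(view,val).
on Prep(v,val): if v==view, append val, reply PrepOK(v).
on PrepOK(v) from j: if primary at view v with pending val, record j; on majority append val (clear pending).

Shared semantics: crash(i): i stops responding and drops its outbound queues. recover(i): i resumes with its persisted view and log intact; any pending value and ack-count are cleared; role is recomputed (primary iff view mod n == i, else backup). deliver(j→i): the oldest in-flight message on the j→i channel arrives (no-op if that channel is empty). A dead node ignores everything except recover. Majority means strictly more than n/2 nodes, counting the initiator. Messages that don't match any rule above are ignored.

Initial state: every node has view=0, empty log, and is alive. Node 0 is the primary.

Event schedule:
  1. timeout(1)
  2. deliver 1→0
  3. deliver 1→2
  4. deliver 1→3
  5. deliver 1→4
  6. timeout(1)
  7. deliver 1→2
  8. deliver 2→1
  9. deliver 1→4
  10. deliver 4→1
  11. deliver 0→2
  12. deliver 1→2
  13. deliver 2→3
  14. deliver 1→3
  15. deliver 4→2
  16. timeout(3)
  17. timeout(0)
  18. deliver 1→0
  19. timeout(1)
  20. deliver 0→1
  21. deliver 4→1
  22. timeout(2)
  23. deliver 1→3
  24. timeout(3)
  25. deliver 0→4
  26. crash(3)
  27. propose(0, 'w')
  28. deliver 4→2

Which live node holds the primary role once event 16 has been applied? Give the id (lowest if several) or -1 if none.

2

1. timeout(1):  <1:prim v1 ->
2. deliver 1→0:  <0:back v1 ->
3. deliver 1→2:  <2:back v1 ->
4. deliver 1→3:  <3:back v1 ->
5. deliver 1→4:  <4:back v1 ->
6. timeout(1):  <1:back v2 ->
7. deliver 1→2:  <2:prim v2 ->
8. deliver 2→1:  nop
9. deliver 1→4:  <4:back v2 ->
10. deliver 4→1:  nop
11. deliver 0→2:  nop
12. deliver 1→2:  nop
13. deliver 2→3:  nop
14. deliver 1→3:  <3:back v2 ->
15. deliver 4→2:  nop
16. timeout(3):  <3:prim v3 ->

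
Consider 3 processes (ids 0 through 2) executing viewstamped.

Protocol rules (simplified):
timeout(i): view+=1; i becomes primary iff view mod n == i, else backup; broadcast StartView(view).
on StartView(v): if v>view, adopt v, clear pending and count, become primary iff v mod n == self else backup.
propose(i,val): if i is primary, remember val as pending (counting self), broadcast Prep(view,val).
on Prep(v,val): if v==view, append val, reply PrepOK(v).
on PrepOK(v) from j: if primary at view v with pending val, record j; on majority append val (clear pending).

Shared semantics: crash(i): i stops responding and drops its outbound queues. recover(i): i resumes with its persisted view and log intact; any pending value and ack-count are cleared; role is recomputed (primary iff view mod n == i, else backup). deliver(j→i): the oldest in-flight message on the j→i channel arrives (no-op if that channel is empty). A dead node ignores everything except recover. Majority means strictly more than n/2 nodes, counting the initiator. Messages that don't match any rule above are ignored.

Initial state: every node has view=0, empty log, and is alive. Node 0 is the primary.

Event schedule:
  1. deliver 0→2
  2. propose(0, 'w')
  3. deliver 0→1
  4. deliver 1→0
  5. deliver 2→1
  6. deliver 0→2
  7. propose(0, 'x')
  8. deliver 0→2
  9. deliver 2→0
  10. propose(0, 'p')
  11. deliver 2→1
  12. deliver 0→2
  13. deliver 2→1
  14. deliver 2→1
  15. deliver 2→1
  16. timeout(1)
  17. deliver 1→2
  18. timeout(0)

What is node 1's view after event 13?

0

after 1 — deliver 0→2: ·
after 2 — propose(0,'w'): ·
after 3 — deliver 0→1: n1:back/v0/[w]
after 4 — deliver 1→0: n0:prim/v0/[w]
after 5 — deliver 2→1: ·
after 6 — deliver 0→2: n2:back/v0/[w]
after 7 — propose(0,'x'): ·
after 8 — deliver 0→2: n2:back/v0/[w,x]
after 9 — deliver 2→0: n0:prim/v0/[w,x]
after 10 — propose(0,'p'): ·
after 11 — deliver 2→1: ·
after 12 — deliver 0→2: n2:back/v0/[w,x,p]
after 13 — deliver 2→1: ·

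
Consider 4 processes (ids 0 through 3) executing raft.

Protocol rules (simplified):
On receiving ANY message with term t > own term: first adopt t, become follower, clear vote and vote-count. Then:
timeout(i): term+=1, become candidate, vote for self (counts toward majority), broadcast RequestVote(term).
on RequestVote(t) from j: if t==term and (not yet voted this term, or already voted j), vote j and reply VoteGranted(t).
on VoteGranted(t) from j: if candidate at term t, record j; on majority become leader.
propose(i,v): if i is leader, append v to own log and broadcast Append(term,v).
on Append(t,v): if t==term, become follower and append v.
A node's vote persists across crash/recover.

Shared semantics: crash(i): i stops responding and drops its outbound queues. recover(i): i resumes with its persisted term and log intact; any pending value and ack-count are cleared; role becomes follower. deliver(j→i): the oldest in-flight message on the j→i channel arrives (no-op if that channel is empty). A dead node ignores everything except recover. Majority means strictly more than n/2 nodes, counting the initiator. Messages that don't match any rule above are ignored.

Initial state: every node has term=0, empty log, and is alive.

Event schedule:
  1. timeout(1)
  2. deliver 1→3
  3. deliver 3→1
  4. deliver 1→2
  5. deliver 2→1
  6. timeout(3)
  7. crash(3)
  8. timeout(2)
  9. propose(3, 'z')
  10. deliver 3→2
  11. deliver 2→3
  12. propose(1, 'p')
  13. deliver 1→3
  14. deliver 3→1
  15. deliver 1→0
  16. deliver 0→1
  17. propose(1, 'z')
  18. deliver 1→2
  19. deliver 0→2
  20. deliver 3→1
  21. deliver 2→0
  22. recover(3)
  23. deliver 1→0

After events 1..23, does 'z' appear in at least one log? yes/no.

yes

after 1 — timeout(1): n1:cand/t1/[-]
after 2 — deliver 1→3: n3:foll/t1/[-]
after 3 — deliver 3→1: ·
after 4 — deliver 1→2: n2:foll/t1/[-]
after 5 — deliver 2→1: n1:lead/t1/[-]
after 6 — timeout(3): n3:cand/t2/[-]
after 7 — crash(3): n3:✗cand/t2/[-]
after 8 — timeout(2): n2:cand/t2/[-]
after 9 — propose(3,'z'): ·
after 10 — deliver 3→2: ·
after 11 — deliver 2→3: ·
after 12 — propose(1,'p'): n1:lead/t1/[p]
after 13 — deliver 1→3: ·
after 14 — deliver 3→1: ·
after 15 — deliver 1→0: n0:foll/t1/[-]
after 16 — deliver 0→1: ·
after 17 — propose(1,'z'): n1:lead/t1/[p,z]
after 18 — deliver 1→2: ·
after 19 — deliver 0→2: ·
after 20 — deliver 3→1: ·
after 21 — deliver 2→0: n0:foll/t2/[-]
after 22 — recover(3): n3:foll/t2/[-]
after 23 — deliver 1→0: ·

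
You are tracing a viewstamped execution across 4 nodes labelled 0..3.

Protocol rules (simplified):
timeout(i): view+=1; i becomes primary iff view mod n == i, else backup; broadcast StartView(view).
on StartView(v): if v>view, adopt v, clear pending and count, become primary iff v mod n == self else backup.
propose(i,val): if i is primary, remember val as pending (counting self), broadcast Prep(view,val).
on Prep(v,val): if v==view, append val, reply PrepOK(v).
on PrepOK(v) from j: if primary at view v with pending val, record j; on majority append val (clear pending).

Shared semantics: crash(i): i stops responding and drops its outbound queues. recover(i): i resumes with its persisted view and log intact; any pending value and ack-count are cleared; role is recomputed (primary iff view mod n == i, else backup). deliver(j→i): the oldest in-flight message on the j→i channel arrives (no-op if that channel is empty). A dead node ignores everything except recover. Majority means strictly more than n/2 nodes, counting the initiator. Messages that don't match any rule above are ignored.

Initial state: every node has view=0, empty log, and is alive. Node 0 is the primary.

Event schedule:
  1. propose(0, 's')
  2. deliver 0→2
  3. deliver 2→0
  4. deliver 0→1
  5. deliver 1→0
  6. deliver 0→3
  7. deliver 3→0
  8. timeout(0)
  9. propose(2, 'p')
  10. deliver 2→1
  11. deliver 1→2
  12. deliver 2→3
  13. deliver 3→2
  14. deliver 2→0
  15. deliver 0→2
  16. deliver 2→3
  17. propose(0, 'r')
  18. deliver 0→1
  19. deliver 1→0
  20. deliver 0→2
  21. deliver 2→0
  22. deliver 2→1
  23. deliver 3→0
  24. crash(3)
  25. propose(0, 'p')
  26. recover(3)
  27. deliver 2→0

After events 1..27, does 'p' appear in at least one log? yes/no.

no

e1 propose(0,'s'): ·
e2 deliver 0→2: 2[back,v=0,s]
e3 deliver 2→0: ·
e4 deliver 0→1: 1[back,v=0,s]
e5 deliver 1→0: 0[prim,v=0,s]
e6 deliver 0→3: 3[back,v=0,s]
e7 deliver 3→0: ·
e8 timeout(0): 0[back,v=1,s]
e9 propose(2,'p'): ·
e10 deliver 2→1: ·
e11 deliver 1→2: ·
e12 deliver 2→3: ·
e13 deliver 3→2: ·
e14 deliver 2→0: ·
e15 deliver 0→2: 2[back,v=1,s]
e16 deliver 2→3: ·
e17 propose(0,'r'): ·
e18 deliver 0→1: 1[prim,v=1,s]
e19 deliver 1→0: ·
e20 deliver 0→2: ·
e21 deliver 2→0: ·
e22 deliver 2→1: ·
e23 deliver 3→0: ·
e24 crash(3): 3[✗back,v=0,s]
e25 propose(0,'p'): ·
e26 recover(3): 3[back,v=0,s]
e27 deliver 2→0: ·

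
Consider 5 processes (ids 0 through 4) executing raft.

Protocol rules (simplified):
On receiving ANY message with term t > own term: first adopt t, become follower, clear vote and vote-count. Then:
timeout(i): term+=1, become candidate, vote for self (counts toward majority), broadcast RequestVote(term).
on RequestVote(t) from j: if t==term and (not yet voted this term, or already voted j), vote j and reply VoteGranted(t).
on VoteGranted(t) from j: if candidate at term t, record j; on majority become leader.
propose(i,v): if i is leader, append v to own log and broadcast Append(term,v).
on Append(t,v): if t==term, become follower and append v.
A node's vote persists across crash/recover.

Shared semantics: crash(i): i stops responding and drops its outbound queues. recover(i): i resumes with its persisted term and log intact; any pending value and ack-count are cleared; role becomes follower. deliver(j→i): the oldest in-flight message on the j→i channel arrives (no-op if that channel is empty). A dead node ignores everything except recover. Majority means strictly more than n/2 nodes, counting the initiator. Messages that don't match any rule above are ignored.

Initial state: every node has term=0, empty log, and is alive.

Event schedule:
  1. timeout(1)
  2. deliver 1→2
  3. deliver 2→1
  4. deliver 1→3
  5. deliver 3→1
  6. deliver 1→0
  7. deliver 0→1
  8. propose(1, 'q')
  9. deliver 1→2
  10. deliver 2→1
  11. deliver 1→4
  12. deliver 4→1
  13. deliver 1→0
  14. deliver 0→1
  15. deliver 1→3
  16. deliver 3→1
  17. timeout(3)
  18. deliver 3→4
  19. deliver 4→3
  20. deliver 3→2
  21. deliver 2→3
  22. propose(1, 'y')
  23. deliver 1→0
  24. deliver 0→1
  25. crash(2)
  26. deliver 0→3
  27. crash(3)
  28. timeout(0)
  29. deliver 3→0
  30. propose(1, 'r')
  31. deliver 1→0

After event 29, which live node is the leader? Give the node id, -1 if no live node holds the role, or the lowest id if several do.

1

after 1 — timeout(1): n1:cand/t1/[-]
after 2 — deliver 1→2: n2:foll/t1/[-]
after 3 — deliver 2→1: ·
after 4 — deliver 1→3: n3:foll/t1/[-]
after 5 — deliver 3→1: n1:lead/t1/[-]
after 6 — deliver 1→0: n0:foll/t1/[-]
after 7 — deliver 0→1: ·
after 8 — propose(1,'q'): n1:lead/t1/[q]
after 9 — deliver 1→2: n2:foll/t1/[q]
after 10 — deliver 2→1: ·
after 11 — deliver 1→4: n4:foll/t1/[-]
after 12 — deliver 4→1: ·
after 13 — deliver 1→0: n0:foll/t1/[q]
after 14 — deliver 0→1: ·
after 15 — deliver 1→3: n3:foll/t1/[q]
after 16 — deliver 3→1: ·
after 17 — timeout(3): n3:cand/t2/[q]
after 18 — deliver 3→4: n4:foll/t2/[-]
after 19 — deliver 4→3: ·
after 20 — deliver 3→2: n2:foll/t2/[q]
after 21 — deliver 2→3: n3:lead/t2/[q]
after 22 — propose(1,'y'): n1:lead/t1/[q,y]
after 23 — deliver 1→0: n0:foll/t1/[q,y]
after 24 — deliver 0→1: ·
after 25 — crash(2): n2:✗foll/t2/[q]
after 26 — deliver 0→3: ·
after 27 — crash(3): n3:✗lead/t2/[q]
after 28 — timeout(0): n0:cand/t2/[q,y]
after 29 — deliver 3→0: ·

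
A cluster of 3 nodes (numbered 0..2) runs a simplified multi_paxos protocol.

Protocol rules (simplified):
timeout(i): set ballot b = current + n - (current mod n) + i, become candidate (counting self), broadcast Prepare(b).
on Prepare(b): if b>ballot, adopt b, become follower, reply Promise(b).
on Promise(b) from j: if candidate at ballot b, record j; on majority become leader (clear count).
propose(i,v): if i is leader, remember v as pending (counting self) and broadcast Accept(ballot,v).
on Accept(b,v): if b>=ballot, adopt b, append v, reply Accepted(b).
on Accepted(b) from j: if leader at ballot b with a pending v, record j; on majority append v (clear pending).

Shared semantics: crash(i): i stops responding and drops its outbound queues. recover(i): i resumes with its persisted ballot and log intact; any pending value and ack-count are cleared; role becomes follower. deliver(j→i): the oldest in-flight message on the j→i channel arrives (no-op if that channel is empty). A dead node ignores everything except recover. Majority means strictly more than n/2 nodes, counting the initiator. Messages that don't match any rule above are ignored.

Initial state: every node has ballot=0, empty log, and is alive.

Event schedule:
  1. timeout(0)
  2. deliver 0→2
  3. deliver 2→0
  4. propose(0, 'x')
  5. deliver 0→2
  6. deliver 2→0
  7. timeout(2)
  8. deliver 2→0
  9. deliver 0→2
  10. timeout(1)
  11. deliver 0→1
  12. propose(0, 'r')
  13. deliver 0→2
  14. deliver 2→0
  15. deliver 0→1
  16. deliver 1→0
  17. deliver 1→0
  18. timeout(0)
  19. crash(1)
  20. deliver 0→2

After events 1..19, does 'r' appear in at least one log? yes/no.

[1] timeout(0) → N0(cand b3 [-])
[2] deliver 0→2 → N2(foll b3 [-])
[3] deliver 2→0 → N0(lead b3 [-])
[4] propose(0,'x') → ∅
[5] deliver 0→2 → N2(foll b3 [x])
[6] deliver 2→0 → N0(lead b3 [x])
[7] timeout(2) → N2(cand b8 [x])
[8] deliver 2→0 → N0(foll b8 [x])
[9] deliver 0→2 → N2(lead b8 [x])
[10] timeout(1) → N1(cand b4 [-])
[11] deliver 0→1 → ∅
[12] propose(0,'r') → ∅
[13] deliver 0→2 → ∅
[14] deliver 2→0 → ∅
[15] deliver 0→1 → ∅
[16] deliver 1→0 → ∅
[17] deliver 1→0 → ∅
[18] timeout(0) → N0(cand b9 [x])
[19] crash(1) → N1(✗cand b4 [-])

no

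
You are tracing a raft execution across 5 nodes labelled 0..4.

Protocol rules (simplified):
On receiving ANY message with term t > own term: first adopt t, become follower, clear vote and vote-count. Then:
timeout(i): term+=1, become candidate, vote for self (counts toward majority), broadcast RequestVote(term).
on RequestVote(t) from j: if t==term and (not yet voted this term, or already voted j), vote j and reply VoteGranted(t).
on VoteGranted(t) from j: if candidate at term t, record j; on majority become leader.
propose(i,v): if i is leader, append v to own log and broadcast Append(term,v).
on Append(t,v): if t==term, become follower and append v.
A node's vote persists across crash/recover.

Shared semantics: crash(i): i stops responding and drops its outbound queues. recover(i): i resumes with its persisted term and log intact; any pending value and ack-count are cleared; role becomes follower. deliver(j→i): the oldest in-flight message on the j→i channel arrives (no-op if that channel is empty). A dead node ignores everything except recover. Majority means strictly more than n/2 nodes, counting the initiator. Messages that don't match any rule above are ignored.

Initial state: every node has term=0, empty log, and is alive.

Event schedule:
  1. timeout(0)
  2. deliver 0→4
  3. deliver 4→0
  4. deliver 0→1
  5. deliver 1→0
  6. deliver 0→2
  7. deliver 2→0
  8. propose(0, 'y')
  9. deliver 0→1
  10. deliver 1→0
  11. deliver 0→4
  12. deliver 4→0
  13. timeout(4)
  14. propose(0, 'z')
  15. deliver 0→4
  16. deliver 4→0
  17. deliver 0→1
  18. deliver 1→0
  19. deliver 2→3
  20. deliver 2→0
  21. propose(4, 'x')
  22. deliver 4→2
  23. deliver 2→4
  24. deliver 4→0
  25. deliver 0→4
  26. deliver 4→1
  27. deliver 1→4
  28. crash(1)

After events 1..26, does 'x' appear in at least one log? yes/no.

step 1 timeout(0): 0={cand,t=1,log=-}
step 2 deliver 0→4: 4={foll,t=1,log=-}
step 3 deliver 4→0: —
step 4 deliver 0→1: 1={foll,t=1,log=-}
step 5 deliver 1→0: 0={lead,t=1,log=-}
step 6 deliver 0→2: 2={foll,t=1,log=-}
step 7 deliver 2→0: —
step 8 propose(0,'y'): 0={lead,t=1,log=y}
step 9 deliver 0→1: 1={foll,t=1,log=y}
step 10 deliver 1→0: —
step 11 deliver 0→4: 4={foll,t=1,log=y}
step 12 deliver 4→0: —
step 13 timeout(4): 4={cand,t=2,log=y}
step 14 propose(0,'z'): 0={lead,t=1,log=y,z}
step 15 deliver 0→4: —
step 16 deliver 4→0: 0={foll,t=2,log=y,z}
step 17 deliver 0→1: 1={foll,t=1,log=y,z}
step 18 deliver 1→0: —
step 19 deliver 2→3: —
step 20 deliver 2→0: —
step 21 propose(4,'x'): —
step 22 deliver 4→2: 2={foll,t=2,log=-}
step 23 deliver 2→4: —
step 24 deliver 4→0: —
step 25 deliver 0→4: 4={lead,t=2,log=y}
step 26 deliver 4→1: 1={foll,t=2,log=y,z}

no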